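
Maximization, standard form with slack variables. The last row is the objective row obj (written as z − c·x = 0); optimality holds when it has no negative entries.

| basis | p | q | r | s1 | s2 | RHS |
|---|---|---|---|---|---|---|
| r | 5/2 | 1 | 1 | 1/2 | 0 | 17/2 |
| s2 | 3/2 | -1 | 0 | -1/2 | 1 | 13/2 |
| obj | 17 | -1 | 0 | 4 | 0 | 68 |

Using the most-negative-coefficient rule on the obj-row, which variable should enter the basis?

Negative obj-row entries: q: -1.
The most negative is -1 in column q, so q enters.

q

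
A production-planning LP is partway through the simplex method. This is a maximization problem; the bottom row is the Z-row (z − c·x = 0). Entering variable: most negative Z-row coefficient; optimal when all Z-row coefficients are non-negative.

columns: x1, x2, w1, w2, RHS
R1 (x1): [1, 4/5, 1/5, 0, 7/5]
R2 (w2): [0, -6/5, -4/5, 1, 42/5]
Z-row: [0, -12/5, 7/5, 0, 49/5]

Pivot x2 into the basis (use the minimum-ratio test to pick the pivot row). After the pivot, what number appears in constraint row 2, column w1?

-1/2

Ratio test on column x2 — row 1: (7/5)/(4/5) = 7/4; row 2: entry -6/5 ≤ 0. Minimum is 7/4 at row 1 (x1 leaves); pivot element 4/5.
Divide row 1 by 4/5; eliminate column x2 from the other rows.
Row 2 update in column w1: -4/5 − (-6/5)·(1/4) = -1/2.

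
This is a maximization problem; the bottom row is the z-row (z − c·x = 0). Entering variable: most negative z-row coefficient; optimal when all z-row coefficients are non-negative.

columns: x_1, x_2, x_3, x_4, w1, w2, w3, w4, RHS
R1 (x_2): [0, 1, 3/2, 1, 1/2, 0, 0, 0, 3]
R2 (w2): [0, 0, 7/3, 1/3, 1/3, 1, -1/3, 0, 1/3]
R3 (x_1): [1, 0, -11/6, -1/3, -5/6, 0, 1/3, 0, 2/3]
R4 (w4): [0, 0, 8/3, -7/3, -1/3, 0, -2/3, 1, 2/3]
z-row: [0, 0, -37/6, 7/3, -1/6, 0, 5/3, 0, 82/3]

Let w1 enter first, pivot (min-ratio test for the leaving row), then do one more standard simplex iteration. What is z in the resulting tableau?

Ratio test on column w1 — row 1: 3/(1/2) = 6; row 2: (1/3)/(1/3) = 1; row 3: entry -5/6 ≤ 0; row 4: entry -1/3 ≤ 0. Minimum is 1 at row 2 (w2 leaves); pivot element 1/3.
Pivot on row 2; the z-row RHS becomes 82/3 − (-1/6)·1 = 55/2.
Next entering variable (most negative z-row entry -5): x_3.
Ratio test on column x_3 — row 1: entry -2 ≤ 0; row 2: 1/7 = 1/7; row 3: (3/2)/4 = 3/8; row 4: 1/5 = 1/5. Minimum is 1/7 at row 2 (w1 leaves); pivot element 7.
After the second pivot the z-row RHS is 55/2 − (-5)·(1/7) = 395/14.

395/14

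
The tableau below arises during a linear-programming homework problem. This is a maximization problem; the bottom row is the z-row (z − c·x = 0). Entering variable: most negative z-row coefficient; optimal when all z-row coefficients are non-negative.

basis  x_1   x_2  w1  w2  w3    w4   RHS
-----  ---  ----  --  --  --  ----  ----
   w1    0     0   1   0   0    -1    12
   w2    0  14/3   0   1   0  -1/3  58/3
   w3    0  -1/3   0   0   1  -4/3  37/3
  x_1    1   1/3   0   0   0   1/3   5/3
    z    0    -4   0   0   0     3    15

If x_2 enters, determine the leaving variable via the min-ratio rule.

w2

Column x_2 entries and ratios — w1: 0 ≤ 0, skip; w2: (58/3)/(14/3) = 29/7; w3: -1/3 ≤ 0, skip; x_1: (5/3)/(1/3) = 5.
Smallest ratio is 29/7 in the row of w2, so w2 leaves.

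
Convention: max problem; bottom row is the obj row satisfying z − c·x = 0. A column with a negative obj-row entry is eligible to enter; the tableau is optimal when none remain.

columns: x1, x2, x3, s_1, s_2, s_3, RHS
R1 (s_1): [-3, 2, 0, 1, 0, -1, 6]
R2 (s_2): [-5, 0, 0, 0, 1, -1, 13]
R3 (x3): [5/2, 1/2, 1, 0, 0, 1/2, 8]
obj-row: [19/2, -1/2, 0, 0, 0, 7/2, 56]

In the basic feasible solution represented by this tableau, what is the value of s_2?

s_2 is basic (row 2); its value is the RHS of that row, 13.

13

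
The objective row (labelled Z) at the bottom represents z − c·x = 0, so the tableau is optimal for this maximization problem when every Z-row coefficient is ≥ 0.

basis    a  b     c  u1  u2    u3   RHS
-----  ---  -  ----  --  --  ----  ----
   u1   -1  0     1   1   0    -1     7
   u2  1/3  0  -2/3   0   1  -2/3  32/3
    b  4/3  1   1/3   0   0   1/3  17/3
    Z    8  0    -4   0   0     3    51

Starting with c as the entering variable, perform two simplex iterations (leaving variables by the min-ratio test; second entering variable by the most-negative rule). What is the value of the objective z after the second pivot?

84

Ratio test on column c — row 1: 7/1 = 7; row 2: entry -2/3 ≤ 0; row 3: (17/3)/(1/3) = 17. Minimum is 7 at row 1 (u1 leaves); pivot element 1.
Pivot on row 1; the Z-row RHS becomes 51 − (-4)·7 = 79.
Next entering variable (most negative Z-row entry -1): u3.
Ratio test on column u3 — row 1: entry -1 ≤ 0; row 2: entry -4/3 ≤ 0; row 3: (10/3)/(2/3) = 5. Minimum is 5 at row 3 (b leaves); pivot element 2/3.
After the second pivot the Z-row RHS is 79 − (-1)·5 = 84.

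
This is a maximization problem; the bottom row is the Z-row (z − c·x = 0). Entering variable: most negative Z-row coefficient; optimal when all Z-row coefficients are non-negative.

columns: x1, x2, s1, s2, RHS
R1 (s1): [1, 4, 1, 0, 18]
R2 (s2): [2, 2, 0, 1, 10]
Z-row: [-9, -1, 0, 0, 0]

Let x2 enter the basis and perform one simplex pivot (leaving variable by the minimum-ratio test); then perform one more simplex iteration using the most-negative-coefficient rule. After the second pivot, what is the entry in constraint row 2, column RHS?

Ratio test on column x2 — row 1: 18/4 = 9/2; row 2: 10/2 = 5. Minimum is 9/2 at row 1 (s1 leaves); pivot element 4.
Divide row 1 by 4; eliminate column x2 from the other rows.
Second iteration: most negative Z-row entry is -35/4 in column x1, so x1 enters.
Ratio test on column x1 — row 1: (9/2)/(1/4) = 18; row 2: 1/(3/2) = 2/3. Minimum is 2/3 at row 2 (s2 leaves); pivot element 3/2.
Divide row 2 by 3/2; eliminate column x1 from the other rows.
After both pivots, the entry at constraint row 2, column RHS is 2/3.

2/3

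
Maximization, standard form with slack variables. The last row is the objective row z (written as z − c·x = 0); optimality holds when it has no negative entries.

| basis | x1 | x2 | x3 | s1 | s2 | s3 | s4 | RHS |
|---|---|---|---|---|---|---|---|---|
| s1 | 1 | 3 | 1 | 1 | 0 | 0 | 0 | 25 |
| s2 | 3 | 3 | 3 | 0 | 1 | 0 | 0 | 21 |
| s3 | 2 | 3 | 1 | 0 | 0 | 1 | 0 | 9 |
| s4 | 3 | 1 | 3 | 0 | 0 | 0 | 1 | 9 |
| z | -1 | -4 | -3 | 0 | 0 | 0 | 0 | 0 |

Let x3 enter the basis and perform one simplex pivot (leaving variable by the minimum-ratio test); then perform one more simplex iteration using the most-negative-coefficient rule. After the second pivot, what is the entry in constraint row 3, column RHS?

Ratio test on column x3 — row 1: 25/1 = 25; row 2: 21/3 = 7; row 3: 9/1 = 9; row 4: 9/3 = 3. Minimum is 3 at row 4 (s4 leaves); pivot element 3.
Divide row 4 by 3; eliminate column x3 from the other rows.
Second iteration: most negative z-row entry is -3 in column x2, so x2 enters.
Ratio test on column x2 — row 1: 22/(8/3) = 33/4; row 2: 12/2 = 6; row 3: 6/(8/3) = 9/4; row 4: 3/(1/3) = 9. Minimum is 9/4 at row 3 (s3 leaves); pivot element 8/3.
Divide row 3 by 8/3; eliminate column x2 from the other rows.
After both pivots, the entry at constraint row 3, column RHS is 9/4.

9/4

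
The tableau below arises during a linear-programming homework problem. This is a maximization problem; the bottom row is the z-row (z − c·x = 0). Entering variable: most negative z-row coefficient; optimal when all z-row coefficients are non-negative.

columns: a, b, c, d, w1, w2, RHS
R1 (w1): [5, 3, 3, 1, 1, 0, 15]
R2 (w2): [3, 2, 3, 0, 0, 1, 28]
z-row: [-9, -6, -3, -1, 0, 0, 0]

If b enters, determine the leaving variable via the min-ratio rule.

w1

Column b entries and ratios — w1: 15/3 = 5; w2: 28/2 = 14.
Smallest ratio is 5 in the row of w1, so w1 leaves.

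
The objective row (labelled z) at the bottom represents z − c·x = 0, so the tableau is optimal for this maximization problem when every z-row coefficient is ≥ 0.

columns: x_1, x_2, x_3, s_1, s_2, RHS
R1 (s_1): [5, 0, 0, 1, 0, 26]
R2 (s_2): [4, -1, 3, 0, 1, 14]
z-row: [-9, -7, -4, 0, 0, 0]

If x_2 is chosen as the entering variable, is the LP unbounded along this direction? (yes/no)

Every constraint-row entry in column x_2 is ≤ 0, so increasing x_2 is unbounded.

yes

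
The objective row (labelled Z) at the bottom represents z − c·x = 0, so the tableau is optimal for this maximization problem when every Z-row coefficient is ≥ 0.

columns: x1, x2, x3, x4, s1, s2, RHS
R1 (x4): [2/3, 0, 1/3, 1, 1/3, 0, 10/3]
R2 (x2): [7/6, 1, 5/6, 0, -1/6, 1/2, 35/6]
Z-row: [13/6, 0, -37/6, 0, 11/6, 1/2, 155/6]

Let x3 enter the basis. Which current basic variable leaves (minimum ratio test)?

Column x3 entries and ratios — x4: (10/3)/(1/3) = 10; x2: (35/6)/(5/6) = 7.
Smallest ratio is 7 in the row of x2, so x2 leaves.

x2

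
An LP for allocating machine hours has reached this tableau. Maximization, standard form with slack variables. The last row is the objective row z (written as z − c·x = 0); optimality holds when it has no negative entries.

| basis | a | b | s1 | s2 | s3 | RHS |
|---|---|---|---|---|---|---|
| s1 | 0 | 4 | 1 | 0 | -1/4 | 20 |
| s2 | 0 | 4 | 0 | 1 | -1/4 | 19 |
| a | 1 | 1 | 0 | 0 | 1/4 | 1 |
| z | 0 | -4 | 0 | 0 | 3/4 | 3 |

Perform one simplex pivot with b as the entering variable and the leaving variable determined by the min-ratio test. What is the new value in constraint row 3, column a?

Ratio test on column b — row 1: 20/4 = 5; row 2: 19/4 = 19/4; row 3: 1/1 = 1. Minimum is 1 at row 3 (a leaves); pivot element 1.
Divide row 3 by 1; eliminate column b from the other rows.
In the new row 3, the a entry is the old entry divided by the pivot: 1/1 = 1.

1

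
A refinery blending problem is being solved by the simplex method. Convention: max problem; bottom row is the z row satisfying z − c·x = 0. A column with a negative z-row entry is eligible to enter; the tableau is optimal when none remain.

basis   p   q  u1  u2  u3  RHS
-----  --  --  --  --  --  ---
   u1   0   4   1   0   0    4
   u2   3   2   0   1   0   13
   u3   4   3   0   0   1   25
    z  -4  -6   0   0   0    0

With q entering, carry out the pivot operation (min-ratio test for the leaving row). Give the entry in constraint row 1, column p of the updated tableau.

0

Ratio test on column q — row 1: 4/4 = 1; row 2: 13/2 = 13/2; row 3: 25/3 = 25/3. Minimum is 1 at row 1 (u1 leaves); pivot element 4.
Divide row 1 by 4; eliminate column q from the other rows.
In the new row 1, the p entry is the old entry divided by the pivot: 0/4 = 0.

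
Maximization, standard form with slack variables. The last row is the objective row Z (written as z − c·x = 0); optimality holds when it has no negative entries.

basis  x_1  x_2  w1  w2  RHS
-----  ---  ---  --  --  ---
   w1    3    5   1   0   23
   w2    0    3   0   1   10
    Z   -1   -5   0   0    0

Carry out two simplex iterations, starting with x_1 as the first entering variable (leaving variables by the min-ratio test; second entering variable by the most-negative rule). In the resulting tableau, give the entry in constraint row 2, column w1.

0

Ratio test on column x_1 — row 1: 23/3 = 23/3; row 2: entry 0 ≤ 0. Minimum is 23/3 at row 1 (w1 leaves); pivot element 3.
Divide row 1 by 3; eliminate column x_1 from the other rows.
Second iteration: most negative Z-row entry is -10/3 in column x_2, so x_2 enters.
Ratio test on column x_2 — row 1: (23/3)/(5/3) = 23/5; row 2: 10/3 = 10/3. Minimum is 10/3 at row 2 (w2 leaves); pivot element 3.
Divide row 2 by 3; eliminate column x_2 from the other rows.
After both pivots, the entry at constraint row 2, column w1 is 0.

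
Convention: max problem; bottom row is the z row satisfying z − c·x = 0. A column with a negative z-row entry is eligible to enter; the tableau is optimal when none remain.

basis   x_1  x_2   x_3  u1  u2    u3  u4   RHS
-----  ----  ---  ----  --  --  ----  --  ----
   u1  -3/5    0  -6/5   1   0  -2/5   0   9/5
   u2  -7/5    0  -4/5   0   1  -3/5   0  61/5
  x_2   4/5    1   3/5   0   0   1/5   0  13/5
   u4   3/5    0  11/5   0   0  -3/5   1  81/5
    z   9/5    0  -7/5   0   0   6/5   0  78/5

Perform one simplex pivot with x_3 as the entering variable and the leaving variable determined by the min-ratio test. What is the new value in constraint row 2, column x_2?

4/3

Ratio test on column x_3 — row 1: entry -6/5 ≤ 0; row 2: entry -4/5 ≤ 0; row 3: (13/5)/(3/5) = 13/3; row 4: (81/5)/(11/5) = 81/11. Minimum is 13/3 at row 3 (x_2 leaves); pivot element 3/5.
Divide row 3 by 3/5; eliminate column x_3 from the other rows.
Row 2 update in column x_2: 0 − (-4/5)·(5/3) = 4/3.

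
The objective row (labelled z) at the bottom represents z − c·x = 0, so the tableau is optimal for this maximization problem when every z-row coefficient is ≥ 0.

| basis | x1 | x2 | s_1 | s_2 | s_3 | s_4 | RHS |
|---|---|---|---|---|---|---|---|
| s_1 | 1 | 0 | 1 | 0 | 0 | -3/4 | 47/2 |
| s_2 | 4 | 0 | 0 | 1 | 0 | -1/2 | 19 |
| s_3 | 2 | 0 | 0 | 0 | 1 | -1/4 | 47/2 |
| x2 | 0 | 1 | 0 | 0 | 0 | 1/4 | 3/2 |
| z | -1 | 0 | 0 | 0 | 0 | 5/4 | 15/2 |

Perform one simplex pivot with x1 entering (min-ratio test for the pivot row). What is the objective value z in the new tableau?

Ratio test on column x1 — row 1: (47/2)/1 = 47/2; row 2: 19/4 = 19/4; row 3: (47/2)/2 = 47/4; row 4: entry 0 ≤ 0. Minimum is 19/4 at row 2 (s_2 leaves); pivot element 4.
Pivot on row 2; the z-row RHS becomes 15/2 − (-1)·(19/4) = 49/4.

49/4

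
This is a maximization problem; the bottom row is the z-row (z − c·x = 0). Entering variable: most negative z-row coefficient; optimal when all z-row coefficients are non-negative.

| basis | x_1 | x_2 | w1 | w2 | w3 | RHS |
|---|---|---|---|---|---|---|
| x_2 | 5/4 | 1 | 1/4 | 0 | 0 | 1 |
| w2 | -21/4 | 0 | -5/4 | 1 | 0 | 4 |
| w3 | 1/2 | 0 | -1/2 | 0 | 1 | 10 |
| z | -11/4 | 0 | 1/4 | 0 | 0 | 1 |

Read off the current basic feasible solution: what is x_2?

1

x_2 is basic (row 1); its value is the RHS of that row, 1.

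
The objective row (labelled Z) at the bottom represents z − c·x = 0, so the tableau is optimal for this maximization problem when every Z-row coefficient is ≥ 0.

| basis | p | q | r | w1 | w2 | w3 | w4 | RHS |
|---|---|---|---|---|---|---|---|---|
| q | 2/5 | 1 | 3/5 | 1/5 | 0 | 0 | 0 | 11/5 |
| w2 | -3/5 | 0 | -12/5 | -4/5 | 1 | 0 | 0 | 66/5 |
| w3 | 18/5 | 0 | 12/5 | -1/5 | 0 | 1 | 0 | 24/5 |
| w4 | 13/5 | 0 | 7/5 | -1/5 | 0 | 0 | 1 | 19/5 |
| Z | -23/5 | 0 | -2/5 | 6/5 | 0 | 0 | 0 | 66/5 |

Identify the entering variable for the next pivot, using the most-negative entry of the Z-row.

Negative Z-row entries: p: -23/5, r: -2/5.
The most negative is -23/5 in column p, so p enters.

p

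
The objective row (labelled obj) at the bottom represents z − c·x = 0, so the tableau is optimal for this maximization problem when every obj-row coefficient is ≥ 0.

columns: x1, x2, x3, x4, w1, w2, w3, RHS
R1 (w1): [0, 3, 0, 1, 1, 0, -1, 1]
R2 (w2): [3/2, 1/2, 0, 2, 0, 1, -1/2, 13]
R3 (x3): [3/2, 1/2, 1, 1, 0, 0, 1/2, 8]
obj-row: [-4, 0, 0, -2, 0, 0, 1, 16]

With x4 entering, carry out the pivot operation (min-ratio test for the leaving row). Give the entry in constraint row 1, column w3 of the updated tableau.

Ratio test on column x4 — row 1: 1/1 = 1; row 2: 13/2 = 13/2; row 3: 8/1 = 8. Minimum is 1 at row 1 (w1 leaves); pivot element 1.
Divide row 1 by 1; eliminate column x4 from the other rows.
In the new row 1, the w3 entry is the old entry divided by the pivot: (-1)/1 = -1.

-1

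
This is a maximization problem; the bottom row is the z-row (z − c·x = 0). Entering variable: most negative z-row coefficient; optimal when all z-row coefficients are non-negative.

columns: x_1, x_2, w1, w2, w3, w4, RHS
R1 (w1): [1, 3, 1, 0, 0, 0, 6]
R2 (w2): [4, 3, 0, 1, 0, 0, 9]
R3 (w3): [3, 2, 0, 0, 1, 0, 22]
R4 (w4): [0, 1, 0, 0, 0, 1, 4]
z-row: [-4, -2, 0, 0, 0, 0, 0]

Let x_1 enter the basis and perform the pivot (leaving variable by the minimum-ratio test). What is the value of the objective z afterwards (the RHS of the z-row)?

9

Ratio test on column x_1 — row 1: 6/1 = 6; row 2: 9/4 = 9/4; row 3: 22/3 = 22/3; row 4: entry 0 ≤ 0. Minimum is 9/4 at row 2 (w2 leaves); pivot element 4.
Pivot on row 2; the z-row RHS becomes 0 − (-4)·(9/4) = 9.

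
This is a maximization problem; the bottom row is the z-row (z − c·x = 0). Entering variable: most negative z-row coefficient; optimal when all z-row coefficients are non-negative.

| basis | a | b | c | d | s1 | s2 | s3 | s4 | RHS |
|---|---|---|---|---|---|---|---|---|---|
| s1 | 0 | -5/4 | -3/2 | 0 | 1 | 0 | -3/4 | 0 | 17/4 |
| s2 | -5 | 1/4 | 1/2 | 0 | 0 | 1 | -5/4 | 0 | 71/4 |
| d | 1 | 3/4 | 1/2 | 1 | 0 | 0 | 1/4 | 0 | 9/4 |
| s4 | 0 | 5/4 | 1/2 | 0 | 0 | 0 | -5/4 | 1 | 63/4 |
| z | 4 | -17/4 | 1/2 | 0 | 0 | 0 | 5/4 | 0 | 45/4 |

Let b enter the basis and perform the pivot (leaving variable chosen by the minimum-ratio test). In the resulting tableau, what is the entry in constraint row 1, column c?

Ratio test on column b — row 1: entry -5/4 ≤ 0; row 2: (71/4)/(1/4) = 71; row 3: (9/4)/(3/4) = 3; row 4: (63/4)/(5/4) = 63/5. Minimum is 3 at row 3 (d leaves); pivot element 3/4.
Divide row 3 by 3/4; eliminate column b from the other rows.
Row 1 update in column c: -3/2 − (-5/4)·(2/3) = -2/3.

-2/3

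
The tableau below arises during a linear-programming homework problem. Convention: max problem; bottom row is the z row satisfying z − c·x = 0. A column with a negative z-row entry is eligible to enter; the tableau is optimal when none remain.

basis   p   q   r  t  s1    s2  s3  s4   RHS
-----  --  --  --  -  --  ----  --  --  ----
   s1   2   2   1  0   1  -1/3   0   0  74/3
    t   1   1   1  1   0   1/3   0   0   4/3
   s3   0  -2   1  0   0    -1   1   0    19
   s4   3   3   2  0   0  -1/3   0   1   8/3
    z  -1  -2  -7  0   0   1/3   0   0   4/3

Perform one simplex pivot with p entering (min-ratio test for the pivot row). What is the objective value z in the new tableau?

20/9

Ratio test on column p — row 1: (74/3)/2 = 37/3; row 2: (4/3)/1 = 4/3; row 3: entry 0 ≤ 0; row 4: (8/3)/3 = 8/9. Minimum is 8/9 at row 4 (s4 leaves); pivot element 3.
Pivot on row 4; the z-row RHS becomes 4/3 − (-1)·(8/9) = 20/9.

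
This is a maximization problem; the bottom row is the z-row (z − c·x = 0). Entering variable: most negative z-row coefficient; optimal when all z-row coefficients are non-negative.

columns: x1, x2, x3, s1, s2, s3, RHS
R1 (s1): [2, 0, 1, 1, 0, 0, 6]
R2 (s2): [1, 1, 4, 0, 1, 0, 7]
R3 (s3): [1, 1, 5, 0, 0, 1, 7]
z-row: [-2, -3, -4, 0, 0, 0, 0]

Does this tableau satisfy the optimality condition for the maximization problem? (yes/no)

The z-row has a negative entry -4 in column x3, so it is not optimal.

no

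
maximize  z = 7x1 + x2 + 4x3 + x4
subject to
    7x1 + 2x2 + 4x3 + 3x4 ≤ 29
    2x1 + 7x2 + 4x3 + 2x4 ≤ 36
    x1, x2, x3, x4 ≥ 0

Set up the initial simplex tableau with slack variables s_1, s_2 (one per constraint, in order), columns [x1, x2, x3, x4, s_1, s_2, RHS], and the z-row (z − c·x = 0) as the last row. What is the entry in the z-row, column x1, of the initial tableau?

-7

The z-row carries the negated objective coefficients: the x1 entry is -7.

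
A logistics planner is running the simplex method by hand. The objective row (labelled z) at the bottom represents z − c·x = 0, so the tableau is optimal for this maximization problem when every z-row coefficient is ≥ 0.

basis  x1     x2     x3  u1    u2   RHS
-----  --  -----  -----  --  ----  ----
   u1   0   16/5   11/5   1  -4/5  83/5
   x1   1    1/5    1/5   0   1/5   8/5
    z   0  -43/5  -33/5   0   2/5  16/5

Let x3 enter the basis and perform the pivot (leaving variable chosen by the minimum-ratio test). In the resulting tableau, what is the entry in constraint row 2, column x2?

-1/11

Ratio test on column x3 — row 1: (83/5)/(11/5) = 83/11; row 2: (8/5)/(1/5) = 8. Minimum is 83/11 at row 1 (u1 leaves); pivot element 11/5.
Divide row 1 by 11/5; eliminate column x3 from the other rows.
Row 2 update in column x2: 1/5 − (1/5)·(16/11) = -1/11.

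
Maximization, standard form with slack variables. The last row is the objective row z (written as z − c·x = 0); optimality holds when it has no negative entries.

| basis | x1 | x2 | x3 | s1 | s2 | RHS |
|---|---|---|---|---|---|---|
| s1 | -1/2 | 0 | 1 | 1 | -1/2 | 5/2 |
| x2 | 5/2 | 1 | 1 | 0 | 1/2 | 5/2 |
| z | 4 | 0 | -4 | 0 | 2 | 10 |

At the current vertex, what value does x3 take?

x3 is not in the basis, so in the current basic feasible solution x3 = 0.

0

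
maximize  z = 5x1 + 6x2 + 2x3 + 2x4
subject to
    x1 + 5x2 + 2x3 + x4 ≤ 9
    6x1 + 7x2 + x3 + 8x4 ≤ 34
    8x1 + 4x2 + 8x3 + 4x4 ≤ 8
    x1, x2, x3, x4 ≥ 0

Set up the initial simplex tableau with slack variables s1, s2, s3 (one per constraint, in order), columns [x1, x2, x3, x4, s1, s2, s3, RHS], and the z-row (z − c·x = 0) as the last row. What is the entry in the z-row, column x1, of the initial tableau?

The z-row carries the negated objective coefficients: the x1 entry is -5.

-5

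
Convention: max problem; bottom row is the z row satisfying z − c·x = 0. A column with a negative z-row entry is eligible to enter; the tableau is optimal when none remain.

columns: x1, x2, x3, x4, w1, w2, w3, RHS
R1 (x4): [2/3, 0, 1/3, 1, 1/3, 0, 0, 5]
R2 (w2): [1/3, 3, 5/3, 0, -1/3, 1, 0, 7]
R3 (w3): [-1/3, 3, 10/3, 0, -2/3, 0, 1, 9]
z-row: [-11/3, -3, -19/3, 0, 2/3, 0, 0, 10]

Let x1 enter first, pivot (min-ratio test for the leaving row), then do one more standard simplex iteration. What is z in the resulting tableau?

Ratio test on column x1 — row 1: 5/(2/3) = 15/2; row 2: 7/(1/3) = 21; row 3: entry -1/3 ≤ 0. Minimum is 15/2 at row 1 (x4 leaves); pivot element 2/3.
Pivot on row 1; the z-row RHS becomes 10 − (-11/3)·(15/2) = 75/2.
Next entering variable (most negative z-row entry -9/2): x3.
Ratio test on column x3 — row 1: (15/2)/(1/2) = 15; row 2: (9/2)/(3/2) = 3; row 3: (23/2)/(7/2) = 23/7. Minimum is 3 at row 2 (w2 leaves); pivot element 3/2.
After the second pivot the z-row RHS is 75/2 − (-9/2)·3 = 51.

51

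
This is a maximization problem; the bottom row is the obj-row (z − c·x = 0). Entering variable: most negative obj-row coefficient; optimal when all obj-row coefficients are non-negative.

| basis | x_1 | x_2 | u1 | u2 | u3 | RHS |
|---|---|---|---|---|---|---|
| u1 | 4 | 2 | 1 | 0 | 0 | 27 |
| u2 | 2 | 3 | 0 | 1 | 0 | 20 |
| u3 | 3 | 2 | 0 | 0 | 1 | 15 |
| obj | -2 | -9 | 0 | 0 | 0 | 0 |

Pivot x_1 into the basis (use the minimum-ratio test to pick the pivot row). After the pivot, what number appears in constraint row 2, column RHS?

10

Ratio test on column x_1 — row 1: 27/4 = 27/4; row 2: 20/2 = 10; row 3: 15/3 = 5. Minimum is 5 at row 3 (u3 leaves); pivot element 3.
Divide row 3 by 3; eliminate column x_1 from the other rows.
Row 2 update in column RHS: 20 − 2·5 = 10.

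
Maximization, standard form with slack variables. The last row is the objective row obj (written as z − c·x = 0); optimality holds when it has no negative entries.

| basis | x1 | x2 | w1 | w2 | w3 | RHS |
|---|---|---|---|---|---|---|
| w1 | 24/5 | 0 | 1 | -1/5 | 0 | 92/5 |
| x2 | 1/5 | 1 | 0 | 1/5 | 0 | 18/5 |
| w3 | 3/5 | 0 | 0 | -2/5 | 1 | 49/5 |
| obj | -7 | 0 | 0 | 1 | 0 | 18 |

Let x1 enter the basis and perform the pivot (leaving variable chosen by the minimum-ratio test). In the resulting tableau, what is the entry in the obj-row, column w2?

17/24

Ratio test on column x1 — row 1: (92/5)/(24/5) = 23/6; row 2: (18/5)/(1/5) = 18; row 3: (49/5)/(3/5) = 49/3. Minimum is 23/6 at row 1 (w1 leaves); pivot element 24/5.
Divide row 1 by 24/5; eliminate column x1 from the other rows.
obj-row update in column w2: 1 − (-7)·(-1/24) = 17/24.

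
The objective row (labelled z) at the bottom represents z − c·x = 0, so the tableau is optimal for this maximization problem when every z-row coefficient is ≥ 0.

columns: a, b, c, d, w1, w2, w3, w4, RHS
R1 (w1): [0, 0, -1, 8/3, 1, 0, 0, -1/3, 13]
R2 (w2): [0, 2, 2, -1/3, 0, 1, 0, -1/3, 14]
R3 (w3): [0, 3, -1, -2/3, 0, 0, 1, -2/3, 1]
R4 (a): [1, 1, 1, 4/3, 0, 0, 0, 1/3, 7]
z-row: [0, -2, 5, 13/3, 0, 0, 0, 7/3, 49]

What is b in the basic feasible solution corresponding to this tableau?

0

b is not in the basis, so in the current basic feasible solution b = 0.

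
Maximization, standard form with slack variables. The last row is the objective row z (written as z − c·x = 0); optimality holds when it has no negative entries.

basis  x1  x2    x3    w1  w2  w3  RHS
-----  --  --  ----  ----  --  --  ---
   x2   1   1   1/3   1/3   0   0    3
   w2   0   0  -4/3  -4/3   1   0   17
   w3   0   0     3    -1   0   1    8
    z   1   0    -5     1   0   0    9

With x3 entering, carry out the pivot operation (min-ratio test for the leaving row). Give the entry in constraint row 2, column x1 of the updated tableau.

0

Ratio test on column x3 — row 1: 3/(1/3) = 9; row 2: entry -4/3 ≤ 0; row 3: 8/3 = 8/3. Minimum is 8/3 at row 3 (w3 leaves); pivot element 3.
Divide row 3 by 3; eliminate column x3 from the other rows.
Row 2 update in column x1: 0 − (-4/3)·0 = 0.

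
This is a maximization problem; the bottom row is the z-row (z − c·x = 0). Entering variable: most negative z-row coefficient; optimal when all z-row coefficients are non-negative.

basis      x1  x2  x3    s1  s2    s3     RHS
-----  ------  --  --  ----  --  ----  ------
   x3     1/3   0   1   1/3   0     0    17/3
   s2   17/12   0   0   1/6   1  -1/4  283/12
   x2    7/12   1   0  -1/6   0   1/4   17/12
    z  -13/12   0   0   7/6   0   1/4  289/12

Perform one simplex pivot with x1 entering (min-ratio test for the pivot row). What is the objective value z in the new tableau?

187/7

Ratio test on column x1 — row 1: (17/3)/(1/3) = 17; row 2: (283/12)/(17/12) = 283/17; row 3: (17/12)/(7/12) = 17/7. Minimum is 17/7 at row 3 (x2 leaves); pivot element 7/12.
Pivot on row 3; the z-row RHS becomes 289/12 − (-13/12)·(17/7) = 187/7.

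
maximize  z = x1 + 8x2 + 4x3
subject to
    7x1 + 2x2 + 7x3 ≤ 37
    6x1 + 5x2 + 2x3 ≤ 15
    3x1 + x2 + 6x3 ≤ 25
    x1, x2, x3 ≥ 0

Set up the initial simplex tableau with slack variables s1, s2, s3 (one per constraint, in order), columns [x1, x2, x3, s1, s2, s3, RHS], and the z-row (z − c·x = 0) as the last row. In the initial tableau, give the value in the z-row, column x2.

The z-row carries the negated objective coefficients: the x2 entry is -8.

-8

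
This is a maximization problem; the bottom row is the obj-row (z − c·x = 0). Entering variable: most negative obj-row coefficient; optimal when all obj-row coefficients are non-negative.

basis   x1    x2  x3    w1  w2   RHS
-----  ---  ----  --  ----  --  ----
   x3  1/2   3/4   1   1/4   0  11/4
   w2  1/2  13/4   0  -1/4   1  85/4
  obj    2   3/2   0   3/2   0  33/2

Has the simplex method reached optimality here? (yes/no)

yes

Every obj-row coefficient is ≥ 0, so the tableau is optimal.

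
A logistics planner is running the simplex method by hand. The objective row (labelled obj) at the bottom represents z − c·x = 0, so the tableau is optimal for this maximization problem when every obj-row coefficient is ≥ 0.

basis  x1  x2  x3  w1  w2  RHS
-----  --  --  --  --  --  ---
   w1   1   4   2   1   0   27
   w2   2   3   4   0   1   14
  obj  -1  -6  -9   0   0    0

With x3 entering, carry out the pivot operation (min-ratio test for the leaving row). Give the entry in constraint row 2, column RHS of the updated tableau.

7/2

Ratio test on column x3 — row 1: 27/2 = 27/2; row 2: 14/4 = 7/2. Minimum is 7/2 at row 2 (w2 leaves); pivot element 4.
Divide row 2 by 4; eliminate column x3 from the other rows.
In the new row 2, the RHS entry is the old entry divided by the pivot: 14/4 = 7/2.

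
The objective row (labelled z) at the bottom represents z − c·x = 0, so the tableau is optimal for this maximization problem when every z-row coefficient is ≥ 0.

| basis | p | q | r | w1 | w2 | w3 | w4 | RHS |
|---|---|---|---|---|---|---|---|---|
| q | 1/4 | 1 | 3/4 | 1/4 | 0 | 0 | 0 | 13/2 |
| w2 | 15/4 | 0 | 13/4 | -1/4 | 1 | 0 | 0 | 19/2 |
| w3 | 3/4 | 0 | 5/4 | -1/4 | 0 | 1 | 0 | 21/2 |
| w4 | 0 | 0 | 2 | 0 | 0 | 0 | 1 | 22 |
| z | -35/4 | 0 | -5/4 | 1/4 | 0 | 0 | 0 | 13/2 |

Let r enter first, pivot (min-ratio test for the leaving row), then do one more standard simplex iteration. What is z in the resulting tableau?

86/3

Ratio test on column r — row 1: (13/2)/(3/4) = 26/3; row 2: (19/2)/(13/4) = 38/13; row 3: (21/2)/(5/4) = 42/5; row 4: 22/2 = 11. Minimum is 38/13 at row 2 (w2 leaves); pivot element 13/4.
Pivot on row 2; the z-row RHS becomes 13/2 − (-5/4)·(38/13) = 132/13.
Next entering variable (most negative z-row entry -95/13): p.
Ratio test on column p — row 1: entry -8/13 ≤ 0; row 2: (38/13)/(15/13) = 38/15; row 3: entry -9/13 ≤ 0; row 4: entry -30/13 ≤ 0. Minimum is 38/15 at row 2 (r leaves); pivot element 15/13.
After the second pivot the z-row RHS is 132/13 − (-95/13)·(38/15) = 86/3.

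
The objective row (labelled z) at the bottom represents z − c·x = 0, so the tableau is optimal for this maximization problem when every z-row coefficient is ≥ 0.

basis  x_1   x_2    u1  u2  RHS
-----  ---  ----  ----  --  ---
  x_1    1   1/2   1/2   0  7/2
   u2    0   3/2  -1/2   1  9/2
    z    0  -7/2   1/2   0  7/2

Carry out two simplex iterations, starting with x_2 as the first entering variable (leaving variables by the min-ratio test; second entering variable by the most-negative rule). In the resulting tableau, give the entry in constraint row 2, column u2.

1/2

Ratio test on column x_2 — row 1: (7/2)/(1/2) = 7; row 2: (9/2)/(3/2) = 3. Minimum is 3 at row 2 (u2 leaves); pivot element 3/2.
Divide row 2 by 3/2; eliminate column x_2 from the other rows.
Second iteration: most negative z-row entry is -2/3 in column u1, so u1 enters.
Ratio test on column u1 — row 1: 2/(2/3) = 3; row 2: entry -1/3 ≤ 0. Minimum is 3 at row 1 (x_1 leaves); pivot element 2/3.
Divide row 1 by 2/3; eliminate column u1 from the other rows.
After both pivots, the entry at constraint row 2, column u2 is 1/2.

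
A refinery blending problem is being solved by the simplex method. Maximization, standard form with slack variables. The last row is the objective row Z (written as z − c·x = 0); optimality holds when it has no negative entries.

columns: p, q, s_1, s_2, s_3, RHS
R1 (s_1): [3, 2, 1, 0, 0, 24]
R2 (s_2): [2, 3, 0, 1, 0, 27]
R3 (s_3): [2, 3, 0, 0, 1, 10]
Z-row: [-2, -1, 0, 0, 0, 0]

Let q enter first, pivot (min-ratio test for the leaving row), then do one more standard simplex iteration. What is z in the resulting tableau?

10

Ratio test on column q — row 1: 24/2 = 12; row 2: 27/3 = 9; row 3: 10/3 = 10/3. Minimum is 10/3 at row 3 (s_3 leaves); pivot element 3.
Pivot on row 3; the Z-row RHS becomes 0 − (-1)·(10/3) = 10/3.
Next entering variable (most negative Z-row entry -4/3): p.
Ratio test on column p — row 1: (52/3)/(5/3) = 52/5; row 2: entry 0 ≤ 0; row 3: (10/3)/(2/3) = 5. Minimum is 5 at row 3 (q leaves); pivot element 2/3.
After the second pivot the Z-row RHS is 10/3 − (-4/3)·5 = 10.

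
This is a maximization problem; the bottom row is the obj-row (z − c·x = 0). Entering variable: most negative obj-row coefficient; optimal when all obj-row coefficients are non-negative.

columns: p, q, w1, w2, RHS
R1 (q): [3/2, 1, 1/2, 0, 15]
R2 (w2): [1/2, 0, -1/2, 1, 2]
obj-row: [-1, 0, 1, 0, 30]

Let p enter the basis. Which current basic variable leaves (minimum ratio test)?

Column p entries and ratios — q: 15/(3/2) = 10; w2: 2/(1/2) = 4.
Smallest ratio is 4 in the row of w2, so w2 leaves.

w2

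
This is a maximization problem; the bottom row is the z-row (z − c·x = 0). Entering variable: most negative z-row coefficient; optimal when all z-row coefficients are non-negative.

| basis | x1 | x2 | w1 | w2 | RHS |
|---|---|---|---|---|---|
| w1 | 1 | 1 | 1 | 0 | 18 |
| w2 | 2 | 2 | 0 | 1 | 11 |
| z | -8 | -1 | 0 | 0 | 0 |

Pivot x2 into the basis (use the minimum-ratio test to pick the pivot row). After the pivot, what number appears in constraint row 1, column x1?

Ratio test on column x2 — row 1: 18/1 = 18; row 2: 11/2 = 11/2. Minimum is 11/2 at row 2 (w2 leaves); pivot element 2.
Divide row 2 by 2; eliminate column x2 from the other rows.
Row 1 update in column x1: 1 − 1·1 = 0.

0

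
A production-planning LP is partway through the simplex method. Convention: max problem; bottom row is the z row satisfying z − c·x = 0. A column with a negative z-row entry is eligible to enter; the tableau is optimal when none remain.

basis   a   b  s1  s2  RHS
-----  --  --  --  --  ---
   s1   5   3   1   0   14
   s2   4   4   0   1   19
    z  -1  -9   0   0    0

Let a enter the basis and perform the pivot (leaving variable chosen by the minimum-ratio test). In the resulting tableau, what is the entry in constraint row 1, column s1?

Ratio test on column a — row 1: 14/5 = 14/5; row 2: 19/4 = 19/4. Minimum is 14/5 at row 1 (s1 leaves); pivot element 5.
Divide row 1 by 5; eliminate column a from the other rows.
In the new row 1, the s1 entry is the old entry divided by the pivot: 1/5 = 1/5.

1/5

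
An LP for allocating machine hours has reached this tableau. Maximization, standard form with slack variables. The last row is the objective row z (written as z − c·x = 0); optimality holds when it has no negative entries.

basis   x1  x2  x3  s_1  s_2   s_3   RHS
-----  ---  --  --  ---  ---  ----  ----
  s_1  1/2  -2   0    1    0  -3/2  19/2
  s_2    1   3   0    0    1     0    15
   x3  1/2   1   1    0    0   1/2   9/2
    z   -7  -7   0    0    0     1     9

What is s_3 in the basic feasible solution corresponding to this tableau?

0

s_3 is not in the basis, so in the current basic feasible solution s_3 = 0.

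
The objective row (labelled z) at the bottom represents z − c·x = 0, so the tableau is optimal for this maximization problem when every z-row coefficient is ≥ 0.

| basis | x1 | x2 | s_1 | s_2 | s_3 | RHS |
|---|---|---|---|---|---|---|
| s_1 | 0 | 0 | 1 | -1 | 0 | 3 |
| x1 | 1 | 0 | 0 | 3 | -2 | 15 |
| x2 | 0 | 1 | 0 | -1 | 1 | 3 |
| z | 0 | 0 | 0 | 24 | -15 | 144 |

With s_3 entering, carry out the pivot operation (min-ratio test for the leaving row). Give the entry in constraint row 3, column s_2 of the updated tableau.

-1

Ratio test on column s_3 — row 1: entry 0 ≤ 0; row 2: entry -2 ≤ 0; row 3: 3/1 = 3. Minimum is 3 at row 3 (x2 leaves); pivot element 1.
Divide row 3 by 1; eliminate column s_3 from the other rows.
In the new row 3, the s_2 entry is the old entry divided by the pivot: (-1)/1 = -1.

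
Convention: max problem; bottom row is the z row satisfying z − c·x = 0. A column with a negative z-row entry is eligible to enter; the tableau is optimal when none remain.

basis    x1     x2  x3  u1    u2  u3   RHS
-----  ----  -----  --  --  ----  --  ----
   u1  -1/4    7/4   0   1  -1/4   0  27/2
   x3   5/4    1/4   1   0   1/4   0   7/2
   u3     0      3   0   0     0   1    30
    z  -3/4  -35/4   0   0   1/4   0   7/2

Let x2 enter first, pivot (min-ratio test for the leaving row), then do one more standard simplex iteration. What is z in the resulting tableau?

661/9

Ratio test on column x2 — row 1: (27/2)/(7/4) = 54/7; row 2: (7/2)/(1/4) = 14; row 3: 30/3 = 10. Minimum is 54/7 at row 1 (u1 leaves); pivot element 7/4.
Pivot on row 1; the z-row RHS becomes 7/2 − (-35/4)·(54/7) = 71.
Next entering variable (most negative z-row entry -2): x1.
Ratio test on column x1 — row 1: entry -1/7 ≤ 0; row 2: (11/7)/(9/7) = 11/9; row 3: (48/7)/(3/7) = 16. Minimum is 11/9 at row 2 (x3 leaves); pivot element 9/7.
After the second pivot the z-row RHS is 71 − (-2)·(11/9) = 661/9.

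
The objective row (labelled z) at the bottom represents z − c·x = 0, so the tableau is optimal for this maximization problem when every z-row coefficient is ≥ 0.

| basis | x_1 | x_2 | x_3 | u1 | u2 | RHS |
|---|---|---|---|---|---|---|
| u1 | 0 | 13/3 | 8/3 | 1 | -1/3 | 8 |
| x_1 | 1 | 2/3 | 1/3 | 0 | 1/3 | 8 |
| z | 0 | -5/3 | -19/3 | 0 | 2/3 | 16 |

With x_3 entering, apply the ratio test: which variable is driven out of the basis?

u1

Column x_3 entries and ratios — u1: 8/(8/3) = 3; x_1: 8/(1/3) = 24.
Smallest ratio is 3 in the row of u1, so u1 leaves.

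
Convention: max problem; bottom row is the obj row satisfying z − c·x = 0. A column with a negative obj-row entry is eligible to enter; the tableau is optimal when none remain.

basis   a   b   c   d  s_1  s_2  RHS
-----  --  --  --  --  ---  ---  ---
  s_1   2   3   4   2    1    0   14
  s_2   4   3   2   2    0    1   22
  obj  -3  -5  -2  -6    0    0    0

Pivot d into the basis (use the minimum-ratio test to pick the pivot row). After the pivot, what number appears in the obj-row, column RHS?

42

Ratio test on column d — row 1: 14/2 = 7; row 2: 22/2 = 11. Minimum is 7 at row 1 (s_1 leaves); pivot element 2.
Divide row 1 by 2; eliminate column d from the other rows.
obj-row update in column RHS: 0 − (-6)·7 = 42.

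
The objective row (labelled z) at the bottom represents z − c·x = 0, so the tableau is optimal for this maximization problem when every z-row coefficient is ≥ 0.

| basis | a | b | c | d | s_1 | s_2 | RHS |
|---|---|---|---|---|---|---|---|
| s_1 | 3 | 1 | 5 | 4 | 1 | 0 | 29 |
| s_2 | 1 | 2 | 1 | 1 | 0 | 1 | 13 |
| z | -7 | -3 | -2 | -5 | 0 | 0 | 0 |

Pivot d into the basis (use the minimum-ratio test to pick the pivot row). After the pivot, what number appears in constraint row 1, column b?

Ratio test on column d — row 1: 29/4 = 29/4; row 2: 13/1 = 13. Minimum is 29/4 at row 1 (s_1 leaves); pivot element 4.
Divide row 1 by 4; eliminate column d from the other rows.
In the new row 1, the b entry is the old entry divided by the pivot: 1/4 = 1/4.

1/4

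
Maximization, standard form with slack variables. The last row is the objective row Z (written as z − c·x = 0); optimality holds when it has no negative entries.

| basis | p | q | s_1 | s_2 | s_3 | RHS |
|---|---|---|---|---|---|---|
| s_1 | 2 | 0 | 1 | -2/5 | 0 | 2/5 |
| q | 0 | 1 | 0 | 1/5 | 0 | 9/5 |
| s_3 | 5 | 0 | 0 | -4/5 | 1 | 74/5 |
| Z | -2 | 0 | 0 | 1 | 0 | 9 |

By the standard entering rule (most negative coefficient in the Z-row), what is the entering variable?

p

Negative Z-row entries: p: -2.
The most negative is -2 in column p, so p enters.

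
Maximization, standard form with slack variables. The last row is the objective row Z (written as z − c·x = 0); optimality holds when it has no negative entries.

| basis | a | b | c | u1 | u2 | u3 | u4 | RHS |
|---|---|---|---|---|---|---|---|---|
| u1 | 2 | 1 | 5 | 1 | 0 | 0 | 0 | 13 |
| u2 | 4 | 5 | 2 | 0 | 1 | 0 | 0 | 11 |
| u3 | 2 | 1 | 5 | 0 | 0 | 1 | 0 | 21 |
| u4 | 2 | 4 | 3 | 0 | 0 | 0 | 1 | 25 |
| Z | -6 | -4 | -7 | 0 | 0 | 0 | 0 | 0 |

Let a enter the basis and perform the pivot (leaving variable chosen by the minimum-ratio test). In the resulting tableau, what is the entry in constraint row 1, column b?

-3/2

Ratio test on column a — row 1: 13/2 = 13/2; row 2: 11/4 = 11/4; row 3: 21/2 = 21/2; row 4: 25/2 = 25/2. Minimum is 11/4 at row 2 (u2 leaves); pivot element 4.
Divide row 2 by 4; eliminate column a from the other rows.
Row 1 update in column b: 1 − 2·(5/4) = -3/2.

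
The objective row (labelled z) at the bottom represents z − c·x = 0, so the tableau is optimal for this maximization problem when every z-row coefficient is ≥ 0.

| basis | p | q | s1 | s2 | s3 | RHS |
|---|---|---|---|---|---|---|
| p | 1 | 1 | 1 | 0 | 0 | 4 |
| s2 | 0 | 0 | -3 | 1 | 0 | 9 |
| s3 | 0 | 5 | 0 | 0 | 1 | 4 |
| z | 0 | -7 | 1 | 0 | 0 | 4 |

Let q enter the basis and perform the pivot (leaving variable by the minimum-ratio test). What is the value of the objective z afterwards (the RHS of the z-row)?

Ratio test on column q — row 1: 4/1 = 4; row 2: entry 0 ≤ 0; row 3: 4/5 = 4/5. Minimum is 4/5 at row 3 (s3 leaves); pivot element 5.
Pivot on row 3; the z-row RHS becomes 4 − (-7)·(4/5) = 48/5.

48/5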